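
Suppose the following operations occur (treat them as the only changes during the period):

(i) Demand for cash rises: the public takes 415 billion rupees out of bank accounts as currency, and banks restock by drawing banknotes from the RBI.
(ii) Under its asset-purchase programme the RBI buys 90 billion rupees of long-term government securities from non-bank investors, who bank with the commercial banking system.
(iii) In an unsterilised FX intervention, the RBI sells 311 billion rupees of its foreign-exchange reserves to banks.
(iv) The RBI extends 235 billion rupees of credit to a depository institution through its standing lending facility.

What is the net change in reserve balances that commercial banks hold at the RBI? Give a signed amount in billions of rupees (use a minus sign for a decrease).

RBI balance sheet:
  Assets:      Securities +90B, Loans to banks +235B, Foreign assets −311B
  Liabilities: Bank reserves −401B, Currency in circulation +415B
So the change in reserve balances that commercial banks hold at the RBI is -401 billion.

-401 billion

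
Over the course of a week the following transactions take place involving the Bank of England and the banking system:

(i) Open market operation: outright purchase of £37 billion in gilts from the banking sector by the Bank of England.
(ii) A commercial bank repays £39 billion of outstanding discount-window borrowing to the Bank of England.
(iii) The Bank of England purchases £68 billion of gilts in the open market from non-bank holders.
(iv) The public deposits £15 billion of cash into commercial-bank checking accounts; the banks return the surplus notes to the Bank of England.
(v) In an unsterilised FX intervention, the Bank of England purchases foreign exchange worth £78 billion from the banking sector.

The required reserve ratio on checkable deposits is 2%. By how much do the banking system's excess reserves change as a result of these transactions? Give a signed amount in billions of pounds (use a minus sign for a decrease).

+£157.34 billion

OMO purchase (from banks) £37 billion: reserves +£37B, deposits 0.
Discount-window repayment £39 billion: reserves −£39B, deposits 0.
Asset purchase (from non-banks) £68 billion: reserves +£68B, deposits +£68B.
Currency deposit £15 billion: reserves +£15B, deposits +£15B.
FX purchase £78 billion: reserves +£78B, deposits 0.
Totals: Δreserves = +£159B, Δdeposits = +£83B.
Δrequired reserves = 2% × +£83B = +£1.66B.
Δexcess reserves = Δreserves − Δrequired = +£159B − (+£1.66B) = +£157.34 billion.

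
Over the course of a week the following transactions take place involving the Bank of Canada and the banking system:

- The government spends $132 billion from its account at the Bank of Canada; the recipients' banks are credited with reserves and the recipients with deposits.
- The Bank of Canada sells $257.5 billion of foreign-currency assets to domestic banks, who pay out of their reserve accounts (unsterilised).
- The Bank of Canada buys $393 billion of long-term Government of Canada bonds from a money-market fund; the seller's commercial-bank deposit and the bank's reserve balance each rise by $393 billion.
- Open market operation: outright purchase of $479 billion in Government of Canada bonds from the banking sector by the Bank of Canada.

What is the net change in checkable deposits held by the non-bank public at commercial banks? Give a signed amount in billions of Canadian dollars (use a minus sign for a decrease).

Government spending $132 billion: non-bank counterparties' bank balances rise → +$132B.
FX sale $257.5 billion: the counterparty is a bank, so public deposits are unchanged → 0.
Asset purchase (from non-banks) $393 billion: non-bank counterparties' bank balances rise → +$393B.
OMO purchase (from banks) $479 billion: the counterparty is a bank, so public deposits are unchanged → 0.
Net: 132 + 0 + 393 + 0 = +$525 billion.

+$525 billion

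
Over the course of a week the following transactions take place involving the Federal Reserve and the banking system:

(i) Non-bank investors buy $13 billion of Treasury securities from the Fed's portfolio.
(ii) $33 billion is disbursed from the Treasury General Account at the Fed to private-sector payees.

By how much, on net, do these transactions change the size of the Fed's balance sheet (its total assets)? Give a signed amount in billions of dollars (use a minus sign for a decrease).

Fed balance sheet:
  Assets:      Securities −$13B
  Liabilities: Bank reserves +$20B, Government deposits −$33B
Commercial banking system:
  Assets:      Reserves at CB +$20B
  Liabilities: Checkable deposits +$20B
Change in total Fed assets = -$13 billion.

-$13 billion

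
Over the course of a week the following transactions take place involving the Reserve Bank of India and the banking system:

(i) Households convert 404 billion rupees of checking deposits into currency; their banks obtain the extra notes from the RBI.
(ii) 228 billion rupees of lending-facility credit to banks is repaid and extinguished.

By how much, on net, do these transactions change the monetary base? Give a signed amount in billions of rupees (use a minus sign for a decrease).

-228 billion

Currency withdrawal 404 billion rupees: just a shift between currency and reserves — both are base money → 0.
Discount-window repayment 228 billion rupees: RBI balance sheet contracts → −228B.
Net: 0 − 228 = -228 billion.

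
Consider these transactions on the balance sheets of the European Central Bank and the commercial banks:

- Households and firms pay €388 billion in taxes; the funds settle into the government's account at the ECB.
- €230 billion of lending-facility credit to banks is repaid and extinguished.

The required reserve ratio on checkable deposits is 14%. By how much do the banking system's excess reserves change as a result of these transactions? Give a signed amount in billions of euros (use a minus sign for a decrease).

-€563.68 billion

Government account inflow €388 billion: reserves −€388B, deposits −€388B.
Discount-window repayment €230 billion: reserves −€230B, deposits 0.
Totals: Δreserves = −€618B, Δdeposits = −€388B.
Δrequired reserves = 14% × −€388B = −€54.32B.
Δexcess reserves = Δreserves − Δrequired = −€618B − (−€54.32B) = -€563.68 billion.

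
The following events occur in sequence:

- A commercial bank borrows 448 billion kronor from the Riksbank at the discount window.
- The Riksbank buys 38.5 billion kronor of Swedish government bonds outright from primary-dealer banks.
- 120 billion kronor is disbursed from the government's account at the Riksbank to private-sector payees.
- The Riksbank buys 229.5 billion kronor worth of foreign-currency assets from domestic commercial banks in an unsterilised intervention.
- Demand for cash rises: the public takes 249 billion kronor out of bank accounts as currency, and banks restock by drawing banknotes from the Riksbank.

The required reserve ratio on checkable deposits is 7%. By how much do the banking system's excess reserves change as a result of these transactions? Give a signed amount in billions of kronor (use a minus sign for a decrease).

Discount-window loan 448 billion kronor: reserves +448B, deposits 0.
OMO purchase (from banks) 38.5 billion kronor: reserves +38.5B, deposits 0.
Government spending 120 billion kronor: reserves +120B, deposits +120B.
FX purchase 229.5 billion kronor: reserves +229.5B, deposits 0.
Currency withdrawal 249 billion kronor: reserves −249B, deposits −249B.
Totals: Δreserves = +587B, Δdeposits = −129B.
Δrequired reserves = 7% × −129B = −9.03B.
Δexcess reserves = Δreserves − Δrequired = +587B − (−9.03B) = +596.03 billion.

+596.03 billion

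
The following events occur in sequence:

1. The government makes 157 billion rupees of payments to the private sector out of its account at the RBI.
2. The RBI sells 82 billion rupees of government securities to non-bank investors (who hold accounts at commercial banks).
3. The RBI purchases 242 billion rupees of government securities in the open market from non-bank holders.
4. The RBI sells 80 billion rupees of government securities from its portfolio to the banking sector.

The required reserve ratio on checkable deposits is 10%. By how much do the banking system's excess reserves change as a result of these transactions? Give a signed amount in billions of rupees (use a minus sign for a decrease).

+205.3 billion

Government spending 157 billion rupees: reserves +157B, deposits +157B.
Asset sale (to non-banks) 82 billion rupees: reserves −82B, deposits −82B.
Asset purchase (from non-banks) 242 billion rupees: reserves +242B, deposits +242B.
OMO sale (to banks) 80 billion rupees: reserves −80B, deposits 0.
Totals: Δreserves = +237B, Δdeposits = +317B.
Δrequired reserves = 10% × +317B = +31.7B.
Δexcess reserves = Δreserves − Δrequired = +237B − (+31.7B) = +205.3 billion.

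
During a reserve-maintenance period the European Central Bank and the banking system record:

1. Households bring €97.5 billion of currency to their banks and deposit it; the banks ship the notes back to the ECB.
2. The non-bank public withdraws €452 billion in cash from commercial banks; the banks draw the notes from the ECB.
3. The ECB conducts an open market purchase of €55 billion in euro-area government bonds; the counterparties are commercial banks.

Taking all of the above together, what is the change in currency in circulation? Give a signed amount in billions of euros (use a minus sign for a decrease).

+€354.5 billion

Currency deposit €97.5 billion: notes return to the central bank → −€97.5B.
Currency withdrawal €452 billion: notes leave the central bank → +€452B.
OMO purchase (from banks) €55 billion: no currency enters or leaves circulation → 0.
Net: −97.5 + 452 + 0 = +€354.5 billion.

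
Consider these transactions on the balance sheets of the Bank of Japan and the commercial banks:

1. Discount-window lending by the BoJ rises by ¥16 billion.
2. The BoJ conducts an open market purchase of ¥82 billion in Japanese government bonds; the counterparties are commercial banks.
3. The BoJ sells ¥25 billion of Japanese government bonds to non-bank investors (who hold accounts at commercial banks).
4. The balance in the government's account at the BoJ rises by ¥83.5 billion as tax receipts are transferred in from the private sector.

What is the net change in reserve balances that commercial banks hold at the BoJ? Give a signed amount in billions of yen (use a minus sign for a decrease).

-¥10.5 billion

Discount-window loan ¥16 billion: the loan is credited to the bank's reserve account → +¥16B.
OMO purchase (from banks) ¥82 billion: the BoJ pays by crediting reserve accounts → +¥82B.
Asset sale (to non-banks) ¥25 billion: the non-bank buyers' banks settle from reserves → −¥25B.
Government account inflow ¥83.5 billion: funds move from bank reserves into the government account → −¥83.5B.
Net: 16 + 82 − 25 − 83.5 = -¥10.5 billion.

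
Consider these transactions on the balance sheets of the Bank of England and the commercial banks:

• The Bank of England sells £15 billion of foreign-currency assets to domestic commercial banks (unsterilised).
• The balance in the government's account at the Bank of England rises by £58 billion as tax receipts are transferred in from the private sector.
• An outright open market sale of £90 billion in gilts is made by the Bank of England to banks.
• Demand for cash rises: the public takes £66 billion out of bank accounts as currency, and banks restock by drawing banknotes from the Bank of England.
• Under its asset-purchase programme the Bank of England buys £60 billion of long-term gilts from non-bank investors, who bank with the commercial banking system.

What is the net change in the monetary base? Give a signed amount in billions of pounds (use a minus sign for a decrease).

FX sale £15 billion: Bank of England balance sheet contracts → −£15B.
Government account inflow £58 billion: reserves shift to a non-base liability → −£58B.
OMO sale (to banks) £90 billion: Bank of England balance sheet contracts → −£90B.
Currency withdrawal £66 billion: just a shift between currency and reserves — both are base money → 0.
Asset purchase (from non-banks) £60 billion: Bank of England balance sheet expands → +£60B.
Net: −15 − 58 − 90 + 0 + 60 = -£103 billion.

-£103 billion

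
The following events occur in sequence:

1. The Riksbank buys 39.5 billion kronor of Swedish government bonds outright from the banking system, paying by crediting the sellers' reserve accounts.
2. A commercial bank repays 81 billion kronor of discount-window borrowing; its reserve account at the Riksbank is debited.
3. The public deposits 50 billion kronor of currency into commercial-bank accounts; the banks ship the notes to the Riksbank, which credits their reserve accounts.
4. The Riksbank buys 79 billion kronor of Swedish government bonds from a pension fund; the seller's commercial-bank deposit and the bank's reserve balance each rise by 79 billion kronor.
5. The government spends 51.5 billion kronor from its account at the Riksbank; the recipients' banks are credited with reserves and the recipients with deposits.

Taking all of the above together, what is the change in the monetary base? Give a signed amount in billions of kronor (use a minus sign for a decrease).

Riksbank balance sheet:
  Assets:      Securities +118.5B, Loans to banks −81B
  Liabilities: Bank reserves +139B, Currency in circulation −50B, Government deposits −51.5B
Monetary base = currency + reserves: −50B + (+139B) = +89 billion.

+89 billion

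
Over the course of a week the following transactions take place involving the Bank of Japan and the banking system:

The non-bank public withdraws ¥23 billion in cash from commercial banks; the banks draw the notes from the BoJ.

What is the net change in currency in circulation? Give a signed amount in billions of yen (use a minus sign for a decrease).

Currency withdrawal ¥23 billion: notes leave the central bank → +¥23B.

+¥23 billion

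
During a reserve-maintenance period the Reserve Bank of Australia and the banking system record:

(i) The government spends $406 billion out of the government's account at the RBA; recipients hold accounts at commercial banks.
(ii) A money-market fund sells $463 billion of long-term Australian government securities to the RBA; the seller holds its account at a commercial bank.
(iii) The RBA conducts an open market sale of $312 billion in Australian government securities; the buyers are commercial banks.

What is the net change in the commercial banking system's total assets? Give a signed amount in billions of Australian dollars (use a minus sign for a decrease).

Government spending $406 billion: bank balance sheets expand → +$406B.
Asset purchase (from non-banks) $463 billion: bank balance sheets expand → +$463B.
OMO sale (to banks) $312 billion: just an asset swap on bank balance sheets → 0.
Net: 406 + 463 + 0 = +$869 billion.

+$869 billion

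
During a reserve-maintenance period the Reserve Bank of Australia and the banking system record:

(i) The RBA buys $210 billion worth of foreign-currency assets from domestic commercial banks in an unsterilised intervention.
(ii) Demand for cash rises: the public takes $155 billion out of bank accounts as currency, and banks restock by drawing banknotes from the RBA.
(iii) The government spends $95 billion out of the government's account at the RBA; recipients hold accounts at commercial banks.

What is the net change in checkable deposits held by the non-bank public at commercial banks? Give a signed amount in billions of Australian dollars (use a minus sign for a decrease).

-$60 billion

FX purchase $210 billion: the counterparty is a bank, so public deposits are unchanged → 0.
Currency withdrawal $155 billion: non-bank counterparties' bank balances fall → −$155B.
Government spending $95 billion: non-bank counterparties' bank balances rise → +$95B.
Net: 0 − 155 + 95 = -$60 billion.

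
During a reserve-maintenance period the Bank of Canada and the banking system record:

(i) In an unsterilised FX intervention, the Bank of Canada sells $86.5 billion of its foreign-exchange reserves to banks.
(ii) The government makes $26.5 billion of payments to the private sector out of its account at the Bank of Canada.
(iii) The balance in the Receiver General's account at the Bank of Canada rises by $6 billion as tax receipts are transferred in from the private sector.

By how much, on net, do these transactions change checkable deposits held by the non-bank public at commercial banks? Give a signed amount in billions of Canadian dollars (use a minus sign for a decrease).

Bank of Canada balance sheet:
  Assets:      Foreign assets −$86.5B
  Liabilities: Bank reserves −$66B, Government deposits −$20.5B
Commercial banking system:
  Assets:      Reserves at CB −$66B, Foreign assets +$86.5B
  Liabilities: Checkable deposits +$20.5B
So the change in checkable deposits held by the non-bank public at commercial banks is +$20.5 billion.

+$20.5 billion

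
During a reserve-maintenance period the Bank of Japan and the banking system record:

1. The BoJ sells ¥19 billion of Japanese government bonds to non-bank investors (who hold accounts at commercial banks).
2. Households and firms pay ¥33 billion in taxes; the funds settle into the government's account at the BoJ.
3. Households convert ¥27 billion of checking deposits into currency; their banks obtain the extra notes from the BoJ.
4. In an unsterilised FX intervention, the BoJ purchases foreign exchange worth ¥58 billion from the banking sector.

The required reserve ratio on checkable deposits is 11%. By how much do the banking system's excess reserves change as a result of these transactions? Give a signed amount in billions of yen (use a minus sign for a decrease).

Asset sale (to non-banks) ¥19 billion: reserves −¥19B, deposits −¥19B.
Government account inflow ¥33 billion: reserves −¥33B, deposits −¥33B.
Currency withdrawal ¥27 billion: reserves −¥27B, deposits −¥27B.
FX purchase ¥58 billion: reserves +¥58B, deposits 0.
Totals: Δreserves = −¥21B, Δdeposits = −¥79B.
Δrequired reserves = 11% × −¥79B = −¥8.69B.
Δexcess reserves = Δreserves − Δrequired = −¥21B − (−¥8.69B) = -¥12.31 billion.

-¥12.31 billion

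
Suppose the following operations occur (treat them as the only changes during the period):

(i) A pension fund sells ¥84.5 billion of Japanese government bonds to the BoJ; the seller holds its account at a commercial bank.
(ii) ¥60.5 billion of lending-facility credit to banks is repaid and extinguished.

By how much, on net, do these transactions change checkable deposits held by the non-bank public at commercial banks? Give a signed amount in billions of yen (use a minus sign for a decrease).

+¥84.5 billion

BoJ balance sheet:
  Assets:      Securities +¥84.5B, Loans to banks −¥60.5B
  Liabilities: Bank reserves +¥24B
Commercial banking system:
  Assets:      Reserves at CB +¥24B
  Liabilities: Checkable deposits +¥84.5B, Borrowings from CB −¥60.5B
So the change in checkable deposits held by the non-bank public at commercial banks is +¥84.5 billion.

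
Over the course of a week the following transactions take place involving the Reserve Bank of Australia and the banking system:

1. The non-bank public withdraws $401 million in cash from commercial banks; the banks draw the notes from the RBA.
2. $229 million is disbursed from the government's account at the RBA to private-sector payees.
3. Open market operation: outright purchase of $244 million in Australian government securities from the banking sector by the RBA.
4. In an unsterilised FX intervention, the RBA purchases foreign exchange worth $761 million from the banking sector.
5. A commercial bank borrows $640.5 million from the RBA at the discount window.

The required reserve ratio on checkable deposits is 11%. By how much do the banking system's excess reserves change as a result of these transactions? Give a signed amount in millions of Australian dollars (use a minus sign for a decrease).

+$1492.42 million

Currency withdrawal $401 million: reserves −$401M, deposits −$401M.
Government spending $229 million: reserves +$229M, deposits +$229M.
OMO purchase (from banks) $244 million: reserves +$244M, deposits 0.
FX purchase $761 million: reserves +$761M, deposits 0.
Discount-window loan $640.5 million: reserves +$640.5M, deposits 0.
Totals: Δreserves = +$1473.5M, Δdeposits = −$172M.
Δrequired reserves = 11% × −$172M = −$18.92M.
Δexcess reserves = Δreserves − Δrequired = +$1473.5M − (−$18.92M) = +$1492.42 million.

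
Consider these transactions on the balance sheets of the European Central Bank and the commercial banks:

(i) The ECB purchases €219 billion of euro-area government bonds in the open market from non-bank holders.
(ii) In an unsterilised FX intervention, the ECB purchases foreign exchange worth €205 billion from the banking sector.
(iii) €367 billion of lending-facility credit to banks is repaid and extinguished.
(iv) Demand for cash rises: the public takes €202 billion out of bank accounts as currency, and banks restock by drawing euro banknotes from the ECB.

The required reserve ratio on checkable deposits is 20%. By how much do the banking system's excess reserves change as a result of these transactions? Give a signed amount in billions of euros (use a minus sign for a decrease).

Asset purchase (from non-banks) €219 billion: reserves +€219B, deposits +€219B.
FX purchase €205 billion: reserves +€205B, deposits 0.
Discount-window repayment €367 billion: reserves −€367B, deposits 0.
Currency withdrawal €202 billion: reserves −€202B, deposits −€202B.
Totals: Δreserves = −€145B, Δdeposits = +€17B.
Δrequired reserves = 20% × +€17B = +€3.4B.
Δexcess reserves = Δreserves − Δrequired = −€145B − (+€3.4B) = -€148.4 billion.

-€148.4 billion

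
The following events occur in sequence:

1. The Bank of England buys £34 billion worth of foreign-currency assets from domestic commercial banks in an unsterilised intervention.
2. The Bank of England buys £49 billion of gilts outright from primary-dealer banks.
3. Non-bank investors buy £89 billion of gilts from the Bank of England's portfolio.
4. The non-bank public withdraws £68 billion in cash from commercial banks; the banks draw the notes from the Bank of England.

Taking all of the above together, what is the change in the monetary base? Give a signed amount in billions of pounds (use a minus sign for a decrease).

Bank of England balance sheet:
  Assets:      Securities −£40B, Foreign assets +£34B
  Liabilities: Bank reserves −£74B, Currency in circulation +£68B
Commercial banking system:
  Assets:      Reserves at CB −£74B, Securities −£49B, Foreign assets −£34B
  Liabilities: Checkable deposits −£157B
Monetary base = currency + reserves: +£68B + (−£74B) = -£6 billion.

-£6 billion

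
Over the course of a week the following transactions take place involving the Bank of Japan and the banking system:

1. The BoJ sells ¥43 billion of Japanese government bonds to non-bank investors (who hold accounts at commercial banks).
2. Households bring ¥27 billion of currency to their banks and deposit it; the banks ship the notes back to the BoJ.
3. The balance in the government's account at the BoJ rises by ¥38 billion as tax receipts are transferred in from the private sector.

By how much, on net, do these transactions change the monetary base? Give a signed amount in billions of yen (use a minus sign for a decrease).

-¥81 billion

BoJ balance sheet:
  Assets:      Securities −¥43B
  Liabilities: Bank reserves −¥54B, Currency in circulation −¥27B, Government deposits +¥38B
Commercial banking system:
  Assets:      Reserves at CB −¥54B
  Liabilities: Checkable deposits −¥54B
Monetary base = currency + reserves: −¥27B + (−¥54B) = -¥81 billion.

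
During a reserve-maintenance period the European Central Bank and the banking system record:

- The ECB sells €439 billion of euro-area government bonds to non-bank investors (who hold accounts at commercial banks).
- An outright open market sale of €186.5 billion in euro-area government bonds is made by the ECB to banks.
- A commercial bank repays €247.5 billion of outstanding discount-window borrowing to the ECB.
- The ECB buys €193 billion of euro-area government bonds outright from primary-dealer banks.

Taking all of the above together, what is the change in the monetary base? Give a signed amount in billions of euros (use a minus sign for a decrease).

-€680 billion

Asset sale (to non-banks) €439 billion: ECB balance sheet contracts → −€439B.
OMO sale (to banks) €186.5 billion: ECB balance sheet contracts → −€186.5B.
Discount-window repayment €247.5 billion: ECB balance sheet contracts → −€247.5B.
OMO purchase (from banks) €193 billion: ECB balance sheet expands → +€193B.
Net: −439 − 186.5 − 247.5 + 193 = -€680 billion.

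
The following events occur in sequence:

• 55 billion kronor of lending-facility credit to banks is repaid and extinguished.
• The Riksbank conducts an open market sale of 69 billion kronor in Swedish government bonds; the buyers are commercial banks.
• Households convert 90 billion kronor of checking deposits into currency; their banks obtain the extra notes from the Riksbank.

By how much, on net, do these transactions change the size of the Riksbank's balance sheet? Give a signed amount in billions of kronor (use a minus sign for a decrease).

Discount-window repayment 55 billion kronor: a Riksbank asset is shed → −55B.
OMO sale (to banks) 69 billion kronor: a Riksbank asset is shed → −69B.
Currency withdrawal 90 billion kronor: only the composition of liabilities changes → 0.
Net: −55 − 69 + 0 = -124 billion.

-124 billion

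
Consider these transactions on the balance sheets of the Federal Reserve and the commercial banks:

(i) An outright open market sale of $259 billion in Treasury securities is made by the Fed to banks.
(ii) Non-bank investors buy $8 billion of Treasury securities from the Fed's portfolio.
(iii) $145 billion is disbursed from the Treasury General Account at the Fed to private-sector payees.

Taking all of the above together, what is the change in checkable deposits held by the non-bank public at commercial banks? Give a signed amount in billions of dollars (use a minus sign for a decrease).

Fed balance sheet:
  Assets:      Securities −$267B
  Liabilities: Bank reserves −$122B, Government deposits −$145B
Commercial banking system:
  Assets:      Reserves at CB −$122B, Securities +$259B
  Liabilities: Checkable deposits +$137B
So the change in checkable deposits held by the non-bank public at commercial banks is +$137 billion.

+$137 billion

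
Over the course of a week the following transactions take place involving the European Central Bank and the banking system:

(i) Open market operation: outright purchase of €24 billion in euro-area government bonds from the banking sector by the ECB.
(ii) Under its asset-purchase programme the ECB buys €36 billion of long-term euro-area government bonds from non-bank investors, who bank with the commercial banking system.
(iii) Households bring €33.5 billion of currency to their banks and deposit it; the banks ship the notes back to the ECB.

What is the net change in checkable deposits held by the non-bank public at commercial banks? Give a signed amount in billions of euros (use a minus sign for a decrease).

+€69.5 billion

OMO purchase (from banks) €24 billion: the counterparty is a bank, so public deposits are unchanged → 0.
Asset purchase (from non-banks) €36 billion: non-bank counterparties' bank balances rise → +€36B.
Currency deposit €33.5 billion: non-bank counterparties' bank balances rise → +€33.5B.
Net: 0 + 36 + 33.5 = +€69.5 billion.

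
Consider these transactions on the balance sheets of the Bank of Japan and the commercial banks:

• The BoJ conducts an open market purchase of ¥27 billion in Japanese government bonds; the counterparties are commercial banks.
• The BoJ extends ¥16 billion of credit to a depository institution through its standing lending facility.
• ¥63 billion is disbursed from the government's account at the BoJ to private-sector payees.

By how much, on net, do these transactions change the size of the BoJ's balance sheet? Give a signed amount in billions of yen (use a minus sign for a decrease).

OMO purchase (from banks) ¥27 billion: a BoJ asset is acquired → +¥27B.
Discount-window loan ¥16 billion: a BoJ asset is acquired → +¥16B.
Government spending ¥63 billion: only the composition of liabilities changes → 0.
Net: 27 + 16 + 0 = +¥43 billion.

+¥43 billion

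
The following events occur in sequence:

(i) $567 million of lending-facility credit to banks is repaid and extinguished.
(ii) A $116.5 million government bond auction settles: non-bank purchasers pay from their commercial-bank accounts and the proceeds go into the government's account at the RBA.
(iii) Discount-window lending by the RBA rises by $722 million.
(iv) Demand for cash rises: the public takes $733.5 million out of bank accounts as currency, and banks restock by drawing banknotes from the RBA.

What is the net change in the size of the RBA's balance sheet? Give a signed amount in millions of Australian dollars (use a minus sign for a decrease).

+$155 million

Discount-window repayment $567 million: an RBA asset is shed → −$567M.
Government account inflow $116.5 million: only the composition of liabilities changes → 0.
Discount-window loan $722 million: an RBA asset is acquired → +$722M.
Currency withdrawal $733.5 million: only the composition of liabilities changes → 0.
Net: −567 + 0 + 722 + 0 = +$155 million.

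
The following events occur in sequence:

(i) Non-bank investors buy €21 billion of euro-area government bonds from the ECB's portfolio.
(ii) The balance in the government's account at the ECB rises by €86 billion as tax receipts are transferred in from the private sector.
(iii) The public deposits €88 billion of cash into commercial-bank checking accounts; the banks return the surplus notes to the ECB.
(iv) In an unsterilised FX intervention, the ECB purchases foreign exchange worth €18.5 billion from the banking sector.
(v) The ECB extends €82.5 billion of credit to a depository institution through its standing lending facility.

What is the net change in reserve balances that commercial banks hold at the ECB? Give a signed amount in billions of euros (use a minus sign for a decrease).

ECB balance sheet:
  Assets:      Securities −€21B, Loans to banks +€82.5B, Foreign assets +€18.5B
  Liabilities: Bank reserves +€82B, Currency in circulation −€88B, Government deposits +€86B
So the change in reserve balances that commercial banks hold at the ECB is +€82 billion.

+€82 billion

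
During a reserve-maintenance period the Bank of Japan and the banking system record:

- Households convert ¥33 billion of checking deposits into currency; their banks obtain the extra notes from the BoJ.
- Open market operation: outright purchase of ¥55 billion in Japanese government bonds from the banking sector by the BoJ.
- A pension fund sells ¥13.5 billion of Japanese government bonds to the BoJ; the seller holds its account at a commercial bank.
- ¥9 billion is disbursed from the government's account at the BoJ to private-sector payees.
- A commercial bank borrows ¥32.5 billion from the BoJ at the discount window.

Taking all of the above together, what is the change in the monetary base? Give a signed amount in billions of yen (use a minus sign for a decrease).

+¥110 billion

Currency withdrawal ¥33 billion: just a shift between currency and reserves — both are base money → 0.
OMO purchase (from banks) ¥55 billion: BoJ balance sheet expands → +¥55B.
Asset purchase (from non-banks) ¥13.5 billion: BoJ balance sheet expands → +¥13.5B.
Government spending ¥9 billion: a non-base liability converts back to reserves → +¥9B.
Discount-window loan ¥32.5 billion: BoJ balance sheet expands → +¥32.5B.
Net: 0 + 55 + 13.5 + 9 + 32.5 = +¥110 billion.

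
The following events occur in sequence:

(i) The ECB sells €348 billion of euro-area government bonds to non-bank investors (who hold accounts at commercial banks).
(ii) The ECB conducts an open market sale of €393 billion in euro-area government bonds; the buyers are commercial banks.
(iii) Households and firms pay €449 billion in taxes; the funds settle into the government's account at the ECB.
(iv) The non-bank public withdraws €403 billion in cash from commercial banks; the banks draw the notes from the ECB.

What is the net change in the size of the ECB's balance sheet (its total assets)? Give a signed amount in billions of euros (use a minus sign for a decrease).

ECB balance sheet:
  Assets:      Securities −€741B
  Liabilities: Bank reserves −€1593B, Currency in circulation +€403B, Government deposits +€449B
Commercial banking system:
  Assets:      Reserves at CB −€1593B, Securities +€393B
  Liabilities: Checkable deposits −€1200B
Change in total ECB assets = -€741 billion.

-€741 billion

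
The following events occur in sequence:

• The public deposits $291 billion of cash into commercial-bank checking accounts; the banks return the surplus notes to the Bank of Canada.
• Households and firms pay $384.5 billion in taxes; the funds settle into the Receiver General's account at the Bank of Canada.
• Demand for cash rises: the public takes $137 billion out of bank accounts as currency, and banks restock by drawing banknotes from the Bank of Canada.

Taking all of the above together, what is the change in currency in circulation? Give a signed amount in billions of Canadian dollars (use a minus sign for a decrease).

-$154 billion

Bank of Canada balance sheet:
  Assets:      no change
  Liabilities: Bank reserves −$230.5B, Currency in circulation −$154B, Government deposits +$384.5B
Commercial banking system:
  Assets:      Reserves at CB −$230.5B
  Liabilities: Checkable deposits −$230.5B
So the change in currency in circulation is -$154 billion.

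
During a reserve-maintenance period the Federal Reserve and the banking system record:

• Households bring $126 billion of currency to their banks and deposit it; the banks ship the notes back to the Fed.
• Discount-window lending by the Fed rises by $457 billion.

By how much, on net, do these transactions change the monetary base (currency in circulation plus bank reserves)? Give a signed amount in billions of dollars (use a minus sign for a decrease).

Fed balance sheet:
  Assets:      Loans to banks +$457B
  Liabilities: Bank reserves +$583B, Currency in circulation −$126B
Monetary base = currency + reserves: −$126B + (+$583B) = +$457 billion.

+$457 billion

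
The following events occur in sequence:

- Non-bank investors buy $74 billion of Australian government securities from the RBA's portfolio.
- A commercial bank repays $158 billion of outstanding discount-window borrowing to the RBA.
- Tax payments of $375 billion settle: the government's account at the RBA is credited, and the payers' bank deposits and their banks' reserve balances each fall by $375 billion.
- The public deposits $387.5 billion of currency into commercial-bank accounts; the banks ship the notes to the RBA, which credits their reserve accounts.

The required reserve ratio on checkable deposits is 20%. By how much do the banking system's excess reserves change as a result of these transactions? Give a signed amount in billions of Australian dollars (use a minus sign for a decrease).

-$207.2 billion

Asset sale (to non-banks) $74 billion: reserves −$74B, deposits −$74B.
Discount-window repayment $158 billion: reserves −$158B, deposits 0.
Government account inflow $375 billion: reserves −$375B, deposits −$375B.
Currency deposit $387.5 billion: reserves +$387.5B, deposits +$387.5B.
Totals: Δreserves = −$219.5B, Δdeposits = −$61.5B.
Δrequired reserves = 20% × −$61.5B = −$12.3B.
Δexcess reserves = Δreserves − Δrequired = −$219.5B − (−$12.3B) = -$207.2 billion.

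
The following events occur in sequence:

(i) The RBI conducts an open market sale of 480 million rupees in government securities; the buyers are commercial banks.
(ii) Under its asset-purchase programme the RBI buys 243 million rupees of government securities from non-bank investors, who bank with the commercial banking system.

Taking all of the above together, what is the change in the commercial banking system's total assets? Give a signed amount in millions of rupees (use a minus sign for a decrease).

+243 million

RBI balance sheet:
  Assets:      Securities −237M
  Liabilities: Bank reserves −237M
Commercial banking system:
  Assets:      Reserves at CB −237M, Securities +480M
  Liabilities: Checkable deposits +243M
Change in total bank assets = +243 million.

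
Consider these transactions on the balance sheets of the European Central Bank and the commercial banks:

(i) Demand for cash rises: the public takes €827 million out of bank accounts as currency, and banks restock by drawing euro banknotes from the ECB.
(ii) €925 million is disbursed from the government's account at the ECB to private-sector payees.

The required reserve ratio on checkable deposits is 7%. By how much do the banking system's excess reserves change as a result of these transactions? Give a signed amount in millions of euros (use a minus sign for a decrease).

+€91.14 million

Currency withdrawal €827 million: reserves −€827M, deposits −€827M.
Government spending €925 million: reserves +€925M, deposits +€925M.
Totals: Δreserves = +€98M, Δdeposits = +€98M.
Δrequired reserves = 7% × +€98M = +€6.86M.
Δexcess reserves = Δreserves − Δrequired = +€98M − (+€6.86M) = +€91.14 million.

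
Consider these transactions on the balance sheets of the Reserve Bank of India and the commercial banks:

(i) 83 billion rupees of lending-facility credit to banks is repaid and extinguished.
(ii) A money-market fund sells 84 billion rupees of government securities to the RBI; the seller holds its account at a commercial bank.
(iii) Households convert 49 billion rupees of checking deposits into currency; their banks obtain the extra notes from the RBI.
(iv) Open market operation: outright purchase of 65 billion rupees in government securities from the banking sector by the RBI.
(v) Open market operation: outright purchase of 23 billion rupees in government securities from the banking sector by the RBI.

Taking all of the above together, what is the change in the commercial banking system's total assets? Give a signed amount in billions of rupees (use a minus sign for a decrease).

-48 billion

RBI balance sheet:
  Assets:      Securities +172B, Loans to banks −83B
  Liabilities: Bank reserves +40B, Currency in circulation +49B
Commercial banking system:
  Assets:      Reserves at CB +40B, Securities −88B
  Liabilities: Checkable deposits +35B, Borrowings from CB −83B
Change in total bank assets = -48 billion.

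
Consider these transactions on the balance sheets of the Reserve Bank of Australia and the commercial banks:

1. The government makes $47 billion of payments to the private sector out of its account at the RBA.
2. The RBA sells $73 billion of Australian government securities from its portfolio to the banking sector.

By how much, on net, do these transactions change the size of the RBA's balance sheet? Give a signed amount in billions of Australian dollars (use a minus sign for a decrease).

-$73 billion

Government spending $47 billion: only the composition of liabilities changes → 0.
OMO sale (to banks) $73 billion: an RBA asset is shed → −$73B.
Net: 0 − 73 = -$73 billion.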